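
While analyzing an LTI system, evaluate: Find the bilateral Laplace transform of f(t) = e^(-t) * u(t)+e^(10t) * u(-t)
For e^(-t) * u(t): L=1/(s+1), Re(s) > -1
For e^(10t) * u(-t): L=-1/(s-10), Re(s) < 10
Combined: F(s)=1/(s+1)-1/(s-10), -1 < Re(s) < 10

Answer: 1/(s+1)-1/(s-10), ROC: -1 < Re(s) < 10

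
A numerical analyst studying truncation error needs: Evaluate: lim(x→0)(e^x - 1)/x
L'Hôpital (0/0): lim e^x/1=1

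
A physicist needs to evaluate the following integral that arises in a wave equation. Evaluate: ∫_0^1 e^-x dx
Antiderivative: -e^-x
Evaluate: -(e^-1-1)

Answer: (e^-1-1)/(-1)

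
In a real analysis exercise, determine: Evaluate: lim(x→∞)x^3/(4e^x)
Apply L'Hôpital 3 times (∞/∞ each time):
Eventually get 3!/(4e^x) → 0

Answer: 0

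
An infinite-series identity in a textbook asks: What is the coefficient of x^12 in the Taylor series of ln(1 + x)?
ln(1+x)=Σ (-1)^(n+1) x^n/n
Coefficient of x^12=(-1)^13/12=-1/12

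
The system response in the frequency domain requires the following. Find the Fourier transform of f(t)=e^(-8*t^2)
The Fourier transform of a Gaussian e^(-a * t^2) is sqrt(pi/a) * e^(-omega^2/(4a)).
With a=8: F(omega)=sqrt(pi/8) * e^(-omega^2/32)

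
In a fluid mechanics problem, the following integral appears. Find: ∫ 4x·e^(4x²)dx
Let u = 4x², du = 8x dx
∫ (1/2)e^u du = e^u/2+C

Answer: e^(4x²)/2+C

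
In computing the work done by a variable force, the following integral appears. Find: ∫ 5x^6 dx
Using power rule: ∫ 5x^6 dx = 5/7 x^7+C = (5/7)x^7+C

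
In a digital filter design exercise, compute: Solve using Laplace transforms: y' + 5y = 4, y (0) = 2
Take L of both sides: sY(s)-2+5Y(s)=4/s
Y(s)(s+5)=4/s+2
Y(s)=4/(s(s+5))+2/(s+5)
Partial fractions: 4/(s(s+5))=(4/5)/s - (4/5)/(s+5)
So Y(s)=(4/5)/s+(6/5)/(s+5)
Inverse transform (L^(-1){1/s}=1, L^(-1){1/(s+5)}=e^(-5t)):

Answer: y(t)=4/5+(6/5)·e^(-5t)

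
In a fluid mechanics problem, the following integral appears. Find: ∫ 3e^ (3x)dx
Since d/dx[e^(3x)] = 3e^(3x), we get 1 e^(3x) + C

Answer: e^(3x) + C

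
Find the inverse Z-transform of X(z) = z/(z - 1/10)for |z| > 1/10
Standard pair: z/(z-a) <-> a^n*u[n] for causal signals
With a = 1/10: x[n] = (1/10)^n*u[n]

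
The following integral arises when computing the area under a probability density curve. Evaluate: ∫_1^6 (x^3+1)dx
Step 1: Find antiderivative F(x) = (1/4)x^4 + x
Step 2: F(6) - F(1) = 330 - (5/4) = 1315/4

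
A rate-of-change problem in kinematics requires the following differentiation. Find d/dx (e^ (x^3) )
Chain rule: d/dx[e^u] = e^u · u' where u = x^3
u' = 3x^2

Answer: 3x^2·e^(x^3)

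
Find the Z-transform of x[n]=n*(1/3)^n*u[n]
Using the property Z{n*a^n*u[n]}=az/(z-a)^2
With a=1/3: X(z)=(1/3)z/(z - 1/3)^2, |z| > 1/3

Answer: (1/3)z/(z - 1/3)^2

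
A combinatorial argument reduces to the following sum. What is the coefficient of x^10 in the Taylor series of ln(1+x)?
ln(1 + x) = Σ (-1)^(n + 1) x^n/n
Coefficient of x^10 = (-1)^11/10 = -1/10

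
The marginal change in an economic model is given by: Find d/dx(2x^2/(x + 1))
Quotient rule: (f/g)'=(f'g - fg')/g²
f=2x^2, f'=4x
g=x+1, g'=1

Answer: (4x·(x+1)-2x^2)/(x+1)²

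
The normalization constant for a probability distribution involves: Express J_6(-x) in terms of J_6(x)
For integer n: J_n(-x)=(-1)^n J_n(x)
With n=6: J_6(-x)=(-1)^6 J_6(x)=J_6(x)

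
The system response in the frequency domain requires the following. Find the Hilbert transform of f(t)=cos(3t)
The Hilbert transform shifts each frequency component by -pi/2.
H{cos(wt)} = sin(wt)
With w = 3: H{cos(3t)} = sin(3t)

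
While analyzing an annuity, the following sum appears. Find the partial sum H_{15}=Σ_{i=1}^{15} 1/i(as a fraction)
H_15=1+1/2+1/3+...+1/15
=1195757/360360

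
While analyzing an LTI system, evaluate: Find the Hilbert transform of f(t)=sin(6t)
The Hilbert transform shifts each frequency component by -pi/2.
H{sin(wt)}=-cos(wt)
With w=6: H{sin(6t)}=-cos(6t)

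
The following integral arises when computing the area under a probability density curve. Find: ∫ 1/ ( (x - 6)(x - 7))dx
Partial fractions: 1/((x-6)(x-7)) = A/(x-6) + B/(x-7)
A = -1, B = 1
∫ [-1· 1/(x-6) + 1· 1/(x-7)] dx
= (1)[ln|x-7| - ln|x-6|] + C

Answer: ln|(x-7)/(x-6)| + C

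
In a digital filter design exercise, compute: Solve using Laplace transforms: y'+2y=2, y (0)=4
Take L of both sides: sY(s) - 4 + 2Y(s) = 2/s
Y(s)(s + 2) = 2/s + 4
Y(s) = 2/(s(s + 2)) + 4/(s + 2)
Partial fractions: 2/(s(s + 2)) = 1/s - 1/(s + 2)
So Y(s) = 1/s + 3/(s + 2)
Inverse transform (L^(-1){1/s} = 1, L^(-1){1/(s + 2)} = e^(-2t)):

Answer: y(t) = 1 + 3·e^(-2t)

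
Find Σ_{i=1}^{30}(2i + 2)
= 2·Σ i + 2·30 = 2·465 + 60 = 990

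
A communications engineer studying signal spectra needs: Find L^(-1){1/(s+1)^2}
L^(-1){1/(s-a)^n}=t^(n-1)·e^(at)/(n-1)!
Here a=-1, n=2: t^1·e^(-t)/1

Answer: t·e^(-t)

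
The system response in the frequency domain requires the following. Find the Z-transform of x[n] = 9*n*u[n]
Z{n * u[n]}=z/(z-1)^2
By linearity: Z{9 * n * u[n]}=9z/(z-1)^2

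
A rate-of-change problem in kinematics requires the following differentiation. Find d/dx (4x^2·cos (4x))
Product rule: (fg)' = f'g+fg'
f = 4x^2, f' = 8x
g = cos(4x), g' = -4·sin(4x)

Answer: 8x·cos(4x)-16x^2·sin(4x)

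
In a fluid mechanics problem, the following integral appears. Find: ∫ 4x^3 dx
Using power rule: ∫ 4x^3 dx = 4/4 x^4+C = x^4+C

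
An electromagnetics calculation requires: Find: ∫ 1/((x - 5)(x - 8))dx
Partial fractions: 1/((x-5)(x-8))=A/(x-5) + B/(x-8)
A=-1/3, B=1/3
∫ [-1/3· 1/(x-5) + 1/3· 1/(x-8)] dx
=(1/3)[ln|x-8| - ln|x-5|] + C

Answer: (1/3)·ln|(x-8)/(x-5)| + C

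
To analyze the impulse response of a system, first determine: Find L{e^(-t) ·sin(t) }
First shifting: L{e^(at)f(t)} = F(s-a)
L{sin(t)} = 1/(s² + 1)
Shift: 1/((s + 1)² + 1)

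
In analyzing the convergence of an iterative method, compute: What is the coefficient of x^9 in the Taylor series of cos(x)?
cos(x) has only even powers. Coefficient of x^9=0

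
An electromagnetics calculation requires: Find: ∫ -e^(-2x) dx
Since d/dx[e^(-2x)]=-2e^(-2x), we get 1/2 e^(-2x)+C

Answer: (1/2)e^(-2x)+C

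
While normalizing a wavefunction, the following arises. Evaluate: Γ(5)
Γ(n) = (n-1)! for positive integers
Γ(5) = 4! = 24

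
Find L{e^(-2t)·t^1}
First shifting: L{e^(at)f(t)} = F(s-a)
L{t^1} = 1/s^2
Shift s → s + 2: 1/(s + 2)^2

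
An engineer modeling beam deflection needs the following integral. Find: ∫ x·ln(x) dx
By parts: u = ln(x), dv = x dx
du = 1/x dx, v = x^2/2
= x^2·ln(x)/2 - ∫ x/2 dx
= x^2·ln(x)/2 - x^2/4 + C

Answer: x^2(ln(x)/2 - 1/4) + C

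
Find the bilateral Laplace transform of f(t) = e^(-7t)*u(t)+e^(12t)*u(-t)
For e^(-7t)*u(t): L=1/(s+7), Re(s) > -7
For e^(12t)*u(-t): L=-1/(s-12), Re(s) < 12
Combined: F(s)=1/(s+7)-1/(s-12), -7 < Re(s) < 12

Answer: 1/(s+7)-1/(s-12), ROC: -7 < Re(s) < 12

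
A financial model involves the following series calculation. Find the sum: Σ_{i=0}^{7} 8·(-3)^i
Geometric series: S=a(1 - r^n)/(1 - r)
a=8, r=-3, n=8
S=8(1-6561)/4=-13120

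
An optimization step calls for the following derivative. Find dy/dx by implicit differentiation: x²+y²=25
Differentiate both sides: 2x+2y·(dy/dx)=0
Solve: dy/dx=-2x/(2y)=-x/y

Answer: dy/dx=-x/y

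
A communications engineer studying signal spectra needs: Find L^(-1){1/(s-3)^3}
L^(-1){1/(s-a)^n}=t^(n-1)·e^(at)/(n-1)!
Here a=3, n=3: t^2·e^(3t)/2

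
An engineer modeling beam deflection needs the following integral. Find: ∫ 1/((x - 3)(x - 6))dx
Partial fractions: 1/((x-3)(x-6))=A/(x-3) + B/(x-6)
A=-1/3, B=1/3
∫ [-1/3· 1/(x-3) + 1/3· 1/(x-6)] dx
=(1/3)[ln|x-6| - ln|x-3|] + C

Answer: (1/3)·ln|(x-6)/(x-3)| + C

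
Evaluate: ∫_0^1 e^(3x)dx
Antiderivative: (1/3)e^(3x)
Evaluate: (1/3)(e^3-1)

Answer: (e^3-1)/3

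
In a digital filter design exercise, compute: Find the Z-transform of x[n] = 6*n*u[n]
Z{n*u[n]} = z/(z-1)^2
By linearity: Z{6*n*u[n]} = 6z/(z-1)^2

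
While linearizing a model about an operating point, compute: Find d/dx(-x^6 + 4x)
Power rule: d/dx(ax^n) = n·a·x^(n-1)
Term by term: -6·x^5+4

Answer: -6x^5+4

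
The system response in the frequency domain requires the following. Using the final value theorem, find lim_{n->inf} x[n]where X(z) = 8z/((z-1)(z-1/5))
Final value theorem: lim x[n]=lim_{z->1} (z-1)*X(z)
(z-1)*X(z)=8z/(z-1/5)
As z->1: 8/(1-1/5)=8/(4/5)=10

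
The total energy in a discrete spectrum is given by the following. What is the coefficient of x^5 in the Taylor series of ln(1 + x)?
ln(1 + x)=Σ (-1)^(n + 1) x^n/n
Coefficient of x^5=(-1)^6/5=1/5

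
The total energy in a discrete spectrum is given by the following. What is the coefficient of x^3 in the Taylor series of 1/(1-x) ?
1/(1-x) = Σ x^n for |x|<1
All coefficients are 1

Answer: 1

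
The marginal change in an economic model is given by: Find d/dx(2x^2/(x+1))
Quotient rule: (f/g)' = (f'g - fg')/g²
f = 2x^2, f' = 4x
g = x+1, g' = 1

Answer: (4x·(x+1)-2x^2)/(x+1)²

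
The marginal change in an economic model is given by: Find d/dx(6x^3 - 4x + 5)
Power rule: d/dx(ax^n)=n·a·x^(n-1)
Term by term: 18·x^2-4

Answer: 18x^2-4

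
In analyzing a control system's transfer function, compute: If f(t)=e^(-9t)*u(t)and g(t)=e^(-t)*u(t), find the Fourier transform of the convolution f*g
By the convolution theorem: F{f*g}=F(omega)*G(omega)
F(omega)=1/(9+j*omega), G(omega)=1/(1+j*omega)
F{f*g}=1/((9+j*omega)(1+j*omega))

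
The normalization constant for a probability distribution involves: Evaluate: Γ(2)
Γ(n)=(n-1)! for positive integers
Γ(2)=1!=1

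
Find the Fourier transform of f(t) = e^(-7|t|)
Using the standard pair: F{e^(-a|t|)} = 2a/(a^2+omega^2)
With a = 7: F(omega) = 14/(49+omega^2)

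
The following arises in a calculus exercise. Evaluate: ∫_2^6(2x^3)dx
Step 1: Find antiderivative F(x) = (1/2)x^4
Step 2: F(6) - F(2) = 648 - (8) = 640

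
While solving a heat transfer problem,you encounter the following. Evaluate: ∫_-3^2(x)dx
Step 1: Find antiderivative F(x)=(1/2)x^2
Step 2: F(2) - F(-3)=2 - (9/2)=-5/2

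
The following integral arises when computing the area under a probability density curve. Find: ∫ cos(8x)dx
Using substitution u=8x: ∫ cos(u) du/8=sin(u)/8 + C

Answer: (1/8)sin(8x) + C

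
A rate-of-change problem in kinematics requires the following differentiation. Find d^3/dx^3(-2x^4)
Apply power rule 3 times:
d^1: -8x^3
d^2: -24x^2
d^3: -48x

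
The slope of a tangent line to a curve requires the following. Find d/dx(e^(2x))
Chain rule: d/dx[e^u]=e^u · u' where u=2x
u'=2

Answer: 2·e^(2x)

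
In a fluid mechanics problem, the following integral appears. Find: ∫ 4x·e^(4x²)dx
Let u = 4x², du = 8x dx
∫ (1/2)e^u du = e^u/2 + C

Answer: e^(4x²)/2 + C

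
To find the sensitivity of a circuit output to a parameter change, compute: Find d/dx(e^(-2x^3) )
Chain rule: d/dx[e^u] = e^u · u' where u = -2x^3
u' = -6x^2

Answer: -6x^2·e^(-2x^3)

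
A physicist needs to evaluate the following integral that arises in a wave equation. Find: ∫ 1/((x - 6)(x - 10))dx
Partial fractions: 1/((x-6)(x-10)) = A/(x-6) + B/(x-10)
A = -1/4, B = 1/4
∫ [-1/4· 1/(x-6) + 1/4· 1/(x-10)] dx
= (1/4)[ln|x-10| - ln|x-6|] + C

Answer: (1/4)·ln|(x-10)/(x-6)| + C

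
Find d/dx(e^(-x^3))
Chain rule: d/dx[e^u] = e^u · u' where u = -x^3
u' = -3x^2

Answer: -3x^2·e^(-x^3)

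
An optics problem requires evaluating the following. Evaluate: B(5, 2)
B(x,y) = Γ(x)Γ(y)/Γ(x + y) = (x-1)!(y-1)!/(x + y-1)!
B(5,2) = 4!·1!/6! = 1/30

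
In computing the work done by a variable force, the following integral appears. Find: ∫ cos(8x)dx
Using substitution u=8x: ∫ cos(u) du/8=sin(u)/8+C

Answer: (1/8)sin(8x)+C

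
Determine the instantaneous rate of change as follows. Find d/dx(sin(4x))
Chain rule: d/dx[sin(u)]=cos(u)·u' where u=4x
u'=4

Answer: 4·cos(4x)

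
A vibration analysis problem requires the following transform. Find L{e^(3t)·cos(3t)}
First shifting: L{e^(at)f(t)} = F(s-a)
L{cos(3t)} = s/(s² + 9)
Shift: (s-3)/((s-3)² + 9)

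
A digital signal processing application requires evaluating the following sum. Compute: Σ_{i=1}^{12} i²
Using formula: Σ i^2=n(n + 1)(2n + 1)/6=12·13·25/6=650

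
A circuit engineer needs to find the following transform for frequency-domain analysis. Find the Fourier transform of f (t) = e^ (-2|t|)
Using the standard pair: F{e^(-a|t|)} = 2a/(a^2 + omega^2)
With a = 2: F(omega) = 4/(4 + omega^2)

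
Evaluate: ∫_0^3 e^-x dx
Antiderivative: -e^-x
Evaluate: -(e^-3 - 1)

Answer: (e^-3 - 1)/(-1)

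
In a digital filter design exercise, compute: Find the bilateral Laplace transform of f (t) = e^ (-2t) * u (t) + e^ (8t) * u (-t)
For e^(-2t)*u(t): L=1/(s+2), Re(s) > -2
For e^(8t)*u(-t): L=-1/(s-8), Re(s) < 8
Combined: F(s)=1/(s+2)-1/(s-8), -2 < Re(s) < 8

Answer: 1/(s+2)-1/(s-8), ROC: -2 < Re(s) < 8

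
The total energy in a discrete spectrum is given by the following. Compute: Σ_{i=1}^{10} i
Using formula: Σ i^1=n(n+1)/2=10·11/2=55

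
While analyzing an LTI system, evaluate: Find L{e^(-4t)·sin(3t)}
First shifting: L{e^(at)f(t)} = F(s-a)
L{sin(3t)} = 3/(s²+9)
Shift: 3/((s+4)²+9)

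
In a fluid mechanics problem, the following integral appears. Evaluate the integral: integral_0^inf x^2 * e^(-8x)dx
This is a Gamma integral. Substitute u=8x (du=8 dx):
integral_0^inf x^2 * e^(-8x) dx=(1/8^3) integral_0^inf u^2 * e^(-u) du
=Gamma(3)/8^3=2!/8^3=2/512

Answer: 1/256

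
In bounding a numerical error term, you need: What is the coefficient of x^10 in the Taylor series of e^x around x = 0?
Taylor series of e^x=Σ x^n/n!
Coefficient of x^10=1/10!=1/3628800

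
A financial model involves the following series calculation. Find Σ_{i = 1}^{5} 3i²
=3·n(n+1)(2n+1)/6=3·5·6·11/6=165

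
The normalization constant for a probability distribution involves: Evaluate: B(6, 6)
B(x,y) = Γ(x)Γ(y)/Γ(x + y) = (x-1)!(y-1)!/(x + y-1)!
B(6,6) = 5!·5!/11! = 1/2772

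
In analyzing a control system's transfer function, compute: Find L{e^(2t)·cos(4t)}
First shifting: L{e^(at)f(t)} = F(s-a)
L{cos(4t)} = s/(s²+16)
Shift: (s-2)/((s-2)²+16)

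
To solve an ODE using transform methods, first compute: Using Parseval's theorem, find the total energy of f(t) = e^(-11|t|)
Parseval's theorem: E = integral |f(t)|^2 dt = (1/2pi) integral |F(omega)|^2 domega
E = integral_{-inf}^{inf} e^(-22|t|) dt = 2 * integral_0^inf e^(-22t) dt = 2/(2 * 11) = 1/11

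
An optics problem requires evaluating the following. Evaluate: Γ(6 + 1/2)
Γ(n + 1/2)=(2n)!√π/(4^n·n!)
=479001600√π/(4096·720)=(10395/64)·√π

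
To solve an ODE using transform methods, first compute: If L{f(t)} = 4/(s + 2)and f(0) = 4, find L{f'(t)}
L{f'(t)}=s·F(s) - f(0)=4s/(s+2)-4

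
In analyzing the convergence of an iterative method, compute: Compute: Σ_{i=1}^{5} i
Using formula: Σ i^1 = n(n + 1)/2 = 5·6/2 = 15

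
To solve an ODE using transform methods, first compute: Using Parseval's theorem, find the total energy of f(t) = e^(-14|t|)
Parseval's theorem: E=integral |f(t)|^2 dt=(1/2pi) integral |F(omega)|^2 domega
E=integral_{-inf}^{inf} e^(-28|t|) dt=2 * integral_0^inf e^(-28t) dt=2/(2 * 14)=1/14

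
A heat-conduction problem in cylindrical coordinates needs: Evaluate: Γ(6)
Γ(n) = (n-1)! for positive integers
Γ(6) = 5! = 120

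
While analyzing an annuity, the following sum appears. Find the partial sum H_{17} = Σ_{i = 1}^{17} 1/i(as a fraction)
H_17 = 1 + 1/2 + 1/3 + ... + 1/17
= 42142223/12252240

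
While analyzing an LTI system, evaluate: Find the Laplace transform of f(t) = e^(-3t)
L{e^(at)} = 1/(s-a)
L{e^(-3t)} = 1/(s + 3)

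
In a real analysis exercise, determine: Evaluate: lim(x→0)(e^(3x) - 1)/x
L'Hôpital (0/0): lim 3e^(3x)/1=3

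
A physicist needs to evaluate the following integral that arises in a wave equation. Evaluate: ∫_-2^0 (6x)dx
Step 1: Find antiderivative F(x)=3x^2
Step 2: F(0) - F(-2)=0 - (12)=-12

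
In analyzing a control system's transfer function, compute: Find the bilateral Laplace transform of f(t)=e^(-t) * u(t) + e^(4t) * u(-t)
For e^(-t) * u(t): L = 1/(s+1), Re(s) > -1
For e^(4t) * u(-t): L = -1/(s-4), Re(s) < 4
Combined: F(s) = 1/(s+1)-1/(s-4), -1 < Re(s) < 4

Answer: 1/(s+1)-1/(s-4), ROC: -1 < Re(s) < 4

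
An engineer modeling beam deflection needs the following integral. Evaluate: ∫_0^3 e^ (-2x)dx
Antiderivative: (1/(-2))e^(-2x)
Evaluate: (1/(-2))(e^-6 - 1)

Answer: (e^-6 - 1)/(-2)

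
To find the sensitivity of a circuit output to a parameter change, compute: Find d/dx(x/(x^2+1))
Quotient rule: (f/g)'=(f'g - fg')/g²
f=x, f'=1
g=x^2+1, g'=2x

Answer: (1·(x^2+1)-2x^2)/(x^2+1)²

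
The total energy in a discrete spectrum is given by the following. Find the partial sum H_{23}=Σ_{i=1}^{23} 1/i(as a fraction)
H_23 = 1 + 1/2 + 1/3 + ... + 1/23
= 444316699/118982864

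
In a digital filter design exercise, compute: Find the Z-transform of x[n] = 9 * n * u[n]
Z{n*u[n]} = z/(z-1)^2
By linearity: Z{9*n*u[n]} = 9z/(z-1)^2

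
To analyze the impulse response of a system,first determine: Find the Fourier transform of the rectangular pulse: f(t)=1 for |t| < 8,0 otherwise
F(omega) = integral from -8 to 8 of e^(-j*omega*t) dt
= 2*sin(8*omega)/omega = 16*sinc(8*omega/pi)

Answer: 2*sin(8*omega)/omega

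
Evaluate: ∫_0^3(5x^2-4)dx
Step 1: Find antiderivative F(x) = (5/3)x^3-4x
Step 2: F(3) - F(0) = 33 - (0) = 33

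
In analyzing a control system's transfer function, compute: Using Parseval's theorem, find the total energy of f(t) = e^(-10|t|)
Parseval's theorem: E = integral |f(t)|^2 dt = (1/2pi) integral |F(omega)|^2 domega
E = integral_{-inf}^{inf} e^(-20|t|) dt = 2*integral_0^inf e^(-20t) dt = 2/(2*10) = 1/10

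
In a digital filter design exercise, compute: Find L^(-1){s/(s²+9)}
L^(-1){s/(s²+w²)} = cos(wt)
Here w = 3

Answer: cos(3t)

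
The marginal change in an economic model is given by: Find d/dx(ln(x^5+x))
Chain rule: d/dx[ln(u)]=u'/u where u=x^5 + x
u'=5x^4 + 1

Answer: (5x^4 + 1)/(x^5 + x)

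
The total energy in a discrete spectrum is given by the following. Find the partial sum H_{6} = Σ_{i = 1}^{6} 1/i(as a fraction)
H_6=1+1/2+1/3+...+1/6
=49/20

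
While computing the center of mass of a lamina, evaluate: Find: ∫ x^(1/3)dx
Power rule: ∫ x^(1/3) dx = x^(4/3)/(4/3) + C

Answer: (3/4)·x^(4/3) + C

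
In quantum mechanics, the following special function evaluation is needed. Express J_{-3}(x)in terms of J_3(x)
For integer n: J_{-n}(x)=(-1)^n J_n(x)
With n=3: J_{-3}(x)=(-1)^3 J_3(x)=-J_3(x)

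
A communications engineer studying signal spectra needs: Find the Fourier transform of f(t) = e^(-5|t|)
Using the standard pair: F{e^(-a|t|)}=2a/(a^2 + omega^2)
With a=5: F(omega)=10/(25 + omega^2)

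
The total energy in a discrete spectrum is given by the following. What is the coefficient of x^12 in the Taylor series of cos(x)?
cos(x)=Σ (-1)^k x^(2k)/(2k)!
For x^12: (-1)^6/12!=1/479001600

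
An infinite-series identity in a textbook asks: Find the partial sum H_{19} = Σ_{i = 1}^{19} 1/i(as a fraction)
H_19 = 1+1/2+1/3+...+1/19
= 275295799/77597520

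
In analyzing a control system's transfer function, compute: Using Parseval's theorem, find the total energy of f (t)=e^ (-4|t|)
Parseval's theorem: E=integral |f(t)|^2 dt=(1/2pi) integral |F(omega)|^2 domega
E=integral_{-inf}^{inf} e^(-8|t|) dt=2 * integral_0^inf e^(-8t) dt=2/(2 * 4)=1/4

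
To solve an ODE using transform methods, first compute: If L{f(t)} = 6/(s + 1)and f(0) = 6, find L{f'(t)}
L{f'(t)} = s·F(s) - f(0) = 6s/(s + 1) - 6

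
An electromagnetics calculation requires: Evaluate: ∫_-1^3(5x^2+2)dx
Step 1: Find antiderivative F(x)=(5/3)x^3 + 2x
Step 2: F(3) - F(-1)=51 - (-11/3)=164/3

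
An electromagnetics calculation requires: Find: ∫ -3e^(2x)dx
Since d/dx[e^(2x)]=2e^(2x), we get -3/2 e^(2x) + C

Answer: (-3/2)e^(2x) + C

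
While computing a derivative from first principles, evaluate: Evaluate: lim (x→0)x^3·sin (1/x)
Squeeze theorem: -|x^3| ≤ x^3·sin(1/x) ≤ |x^3|
Since x^3 → 0 as x → 0, by squeeze theorem the limit is 0

Answer: 0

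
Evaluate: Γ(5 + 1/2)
Γ(n+1/2)=(2n)!√π/(4^n·n!)
=3628800√π/(1024·120)=(945/32)·√π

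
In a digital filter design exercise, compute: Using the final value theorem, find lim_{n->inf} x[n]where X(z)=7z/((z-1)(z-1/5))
Final value theorem: lim x[n]=lim_{z->1} (z-1) * X(z)
(z-1) * X(z)=7z/(z-1/5)
As z->1: 7/(1-1/5)=7/(4/5)=35/4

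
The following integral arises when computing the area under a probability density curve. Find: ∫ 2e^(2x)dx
Since d/dx[e^(2x)]=2e^(2x), we get 1 e^(2x) + C

Answer: e^(2x) + C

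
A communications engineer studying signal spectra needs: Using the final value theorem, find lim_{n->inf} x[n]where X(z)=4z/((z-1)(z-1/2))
Final value theorem: lim x[n] = lim_{z->1} (z-1)*X(z)
(z-1)*X(z) = 4z/(z-1/2)
As z->1: 4/(1-1/2) = 4/(1/2) = 8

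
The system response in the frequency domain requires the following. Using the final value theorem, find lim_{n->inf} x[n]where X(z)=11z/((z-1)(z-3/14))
Final value theorem: lim x[n]=lim_{z->1} (z-1)*X(z)
(z-1)*X(z)=11z/(z-3/14)
As z->1: 11/(1-3/14)=11/(11/14)=14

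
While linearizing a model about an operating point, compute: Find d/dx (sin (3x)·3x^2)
Product rule: (fg)'=f'g + fg'
f=sin(3x), f'=3·cos(3x)
g=3x^2, g'=6x

Answer: 9·cos(3x)·x^2 + 6·sin(3x)·x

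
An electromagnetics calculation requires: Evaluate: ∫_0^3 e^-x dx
Antiderivative: -e^-x
Evaluate: -(e^-3 - 1)

Answer: (e^-3 - 1)/(-1)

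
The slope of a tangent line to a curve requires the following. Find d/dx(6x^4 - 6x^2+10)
Power rule: d/dx(ax^n) = n·a·x^(n-1)
Term by term: 24·x^3 - 12·x

Answer: 24x^3 - 12x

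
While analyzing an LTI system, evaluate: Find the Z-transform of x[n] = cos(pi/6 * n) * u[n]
Z{cos(w0*n)*u[n]} = z(z - cos(w0))/(z^2 - 2z*cos(w0) + 1)
With w0 = pi/6: X(z) = z(z - cos(pi/6))/(z^2 - 2z*cos(pi/6) + 1)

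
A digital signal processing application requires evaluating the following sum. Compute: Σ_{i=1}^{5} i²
Using formula: Σ i^2 = n(n+1)(2n+1)/6 = 5·6·11/6 = 55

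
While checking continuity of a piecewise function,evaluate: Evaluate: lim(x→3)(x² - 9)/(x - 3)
Factor: (x² - 9)=(x-3)(x + 3)
Cancel (x-3): lim(x→3) (x + 3)=6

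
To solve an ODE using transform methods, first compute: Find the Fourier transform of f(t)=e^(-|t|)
Using the standard pair: F{e^(-a|t|)}=2a/(a^2+omega^2)
With a=1: F(omega)=2/(1+omega^2)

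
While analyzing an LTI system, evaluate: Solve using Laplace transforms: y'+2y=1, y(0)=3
Take L of both sides: sY(s) - 3 + 2Y(s) = 1/s
Y(s)(s + 2) = 1/s + 3
Y(s) = 1/(s(s + 2)) + 3/(s + 2)
Partial fractions: 1/(s(s + 2)) = (1/2)/s - (1/2)/(s + 2)
So Y(s) = (1/2)/s + (5/2)/(s + 2)
Inverse transform (L^(-1){1/s} = 1, L^(-1){1/(s + 2)} = e^(-2t)):

Answer: y(t) = 1/2 + (5/2)·e^(-2t)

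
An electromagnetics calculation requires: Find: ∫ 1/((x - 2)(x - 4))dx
Partial fractions: 1/((x-2)(x-4)) = A/(x-2) + B/(x-4)
A = -1/2, B = 1/2
∫ [-1/2· 1/(x-2) + 1/2· 1/(x-4)] dx
= (1/2)[ln|x-4| - ln|x-2|] + C

Answer: (1/2)·ln|(x-4)/(x-2)| + C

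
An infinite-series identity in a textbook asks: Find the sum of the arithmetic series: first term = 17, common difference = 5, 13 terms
Last term: a_n = 17 + (13 - 1)·5 = 77
Sum = n(a_1 + a_n)/2 = 13(17 + 77)/2 = 611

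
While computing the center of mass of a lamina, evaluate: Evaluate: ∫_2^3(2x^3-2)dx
Step 1: Find antiderivative F(x)=(1/2)x^4 - 2x
Step 2: F(3) - F(2)=69/2 - (4)=61/2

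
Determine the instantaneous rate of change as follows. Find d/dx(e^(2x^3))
Chain rule: d/dx[e^u] = e^u · u' where u = 2x^3
u' = 6x^2

Answer: 6x^2·e^(2x^3)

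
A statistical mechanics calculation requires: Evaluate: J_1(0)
J_n(0)=0 for all n > 0 (Bessel function of first kind)
J_1(0)=0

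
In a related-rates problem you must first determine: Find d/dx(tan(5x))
Chain rule: d/dx[tan(u)]=sec²(u)·u' where u=5x
u'=5

Answer: 5·sec²(5x)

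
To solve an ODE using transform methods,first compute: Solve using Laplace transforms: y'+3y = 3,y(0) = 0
Take L of both sides: sY(s)-0+3Y(s) = 3/s
Y(s)(s+3) = 3/s+0
Y(s) = 3/(s(s+3))+0/(s+3)
Partial fractions: 3/(s(s+3)) = 1/s - 1/(s+3)
So Y(s) = 1/s - 1/(s+3)
Inverse transform (L^(-1){1/s} = 1, L^(-1){1/(s+3)} = e^(-3t)):

Answer: y(t) = 1 - e^(-3t)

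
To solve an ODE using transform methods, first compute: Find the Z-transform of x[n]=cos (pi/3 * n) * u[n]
Z{cos(w0*n)*u[n]} = z(z - cos(w0))/(z^2-2z*cos(w0)+1)
With w0 = pi/3: X(z) = z(z - cos(pi/3))/(z^2-2z*cos(pi/3)+1)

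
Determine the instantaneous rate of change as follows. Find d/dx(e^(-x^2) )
Chain rule: d/dx[e^u]=e^u · u' where u=-x^2
u'=-2x

Answer: -2x·e^(-x^2)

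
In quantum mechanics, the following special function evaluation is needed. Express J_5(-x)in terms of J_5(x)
For integer n: J_n(-x) = (-1)^n J_n(x)
With n = 5: J_5(-x) = (-1)^5 J_5(x) = -J_5(x)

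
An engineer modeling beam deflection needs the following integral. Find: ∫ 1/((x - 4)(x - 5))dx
Partial fractions: 1/((x-4)(x-5))=A/(x-4)+B/(x-5)
A=-1, B=1
∫ [-1· 1/(x-4)+1· 1/(x-5)] dx
=(1)[ln|x-5| - ln|x-4|]+C

Answer: ln|(x-5)/(x-4)|+C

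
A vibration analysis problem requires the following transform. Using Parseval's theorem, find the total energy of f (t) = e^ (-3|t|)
Parseval's theorem: E=integral |f(t)|^2 dt=(1/2pi) integral |F(omega)|^2 domega
E=integral_{-inf}^{inf} e^(-6|t|) dt=2 * integral_0^inf e^(-6t) dt=2/(2 * 3)=1/3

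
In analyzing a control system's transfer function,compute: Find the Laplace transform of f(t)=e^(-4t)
L{e^(at)} = 1/(s-a)
L{e^(-4t)} = 1/(s + 4)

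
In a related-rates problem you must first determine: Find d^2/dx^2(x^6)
Apply power rule 2 times:
d^1: 6x^5
d^2: 30x^4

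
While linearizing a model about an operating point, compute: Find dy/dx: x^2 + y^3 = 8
Differentiate: 2x+3y^2·(dy/dx) = 0
dy/dx = -2x/(3y^2)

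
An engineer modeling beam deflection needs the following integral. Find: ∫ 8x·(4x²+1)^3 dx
Let u = 4x² + 1, du = 8x dx
∫ u^3 du = u^4/4 + C

Answer: (4x² + 1)^4/4 + C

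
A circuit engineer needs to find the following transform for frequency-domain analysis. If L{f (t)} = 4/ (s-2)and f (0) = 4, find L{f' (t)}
L{f'(t)}=s·F(s) - f(0)=4s/(s-2)-4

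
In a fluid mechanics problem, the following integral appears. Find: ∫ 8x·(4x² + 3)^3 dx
Let u = 4x²+3, du = 8x dx
∫ u^3 du = u^4/4+C

Answer: (4x²+3)^4/4+C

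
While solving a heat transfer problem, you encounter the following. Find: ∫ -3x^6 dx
Using power rule: ∫ -3x^6 dx = -3/7 x^7 + C = (-3/7)x^7 + C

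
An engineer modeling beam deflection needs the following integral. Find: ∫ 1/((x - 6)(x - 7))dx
Partial fractions: 1/((x-6)(x-7))=A/(x-6) + B/(x-7)
A=-1, B=1
∫ [-1· 1/(x-6) + 1· 1/(x-7)] dx
=(1)[ln|x-7| - ln|x-6|] + C

Answer: ln|(x-7)/(x-6)| + C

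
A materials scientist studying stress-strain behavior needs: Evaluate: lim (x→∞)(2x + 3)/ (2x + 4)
Divide numerator and denominator by x:
lim (2+3/x)/(2+4/x)=1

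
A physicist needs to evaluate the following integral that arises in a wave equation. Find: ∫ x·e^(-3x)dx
Integration by parts: u = x, dv = e^(-3x) dx
du = dx, v = e^(-3x)/(-3)
= x·e^(-3x)/(-3) - ∫ e^(-3x)/(-3) dx
= x·e^(-3x)/(-3) - e^(-3x)/9 + C

Answer: e^(-3x)(x/(-3) - 1/9) + C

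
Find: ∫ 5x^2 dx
Using power rule: ∫ 5x^2 dx=5/3 x^3+C=(5/3)x^3+C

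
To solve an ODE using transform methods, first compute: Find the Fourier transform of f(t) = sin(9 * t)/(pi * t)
sin(W * t)/(pi * t) = (W/pi) * sinc(W * t/pi) is the impulse response of the ideal low-pass filter with cutoff W (here W = 9).
Its Fourier transform is a rectangular function:
F(omega) = 1 for |omega| < 9, 0 otherwise

Answer: rect(omega/18) [i.e., 1 for |omega| < 9, 0 otherwise]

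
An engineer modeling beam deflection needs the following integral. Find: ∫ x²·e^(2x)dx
Integration by parts twice:
First: u = x², dv = e^(2x) dx => x²e^(2x)/2 - (2/2)∫ xe^(2x) dx
Second (∫ xe^(2x) dx): xe^(2x)/2 - e^(2x)/4
Combining: e^(2x)(x²/2 - 2x/4 + 2/8) + C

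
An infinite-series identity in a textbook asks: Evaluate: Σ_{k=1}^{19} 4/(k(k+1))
Partial fractions: 4/(k(k+1))=4/k - 4/(k+1)
Telescoping sum: 4(1-1/20)=4·19/20

Answer: 19/5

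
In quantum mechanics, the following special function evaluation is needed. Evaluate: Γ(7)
Γ(n) = (n-1)! for positive integers
Γ(7) = 6! = 720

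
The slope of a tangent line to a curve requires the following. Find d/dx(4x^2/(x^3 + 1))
Quotient rule: (f/g)'=(f'g - fg')/g²
f=4x^2, f'=8x
g=x^3+1, g'=3x^2

Answer: (8x·(x^3+1)-12x^4)/(x^3+1)²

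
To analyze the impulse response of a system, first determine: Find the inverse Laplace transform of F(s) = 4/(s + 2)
L^(-1){4/(s-a)} = c·e^(at)
Here a = -2, c = 4

Answer: 4e^(-2t)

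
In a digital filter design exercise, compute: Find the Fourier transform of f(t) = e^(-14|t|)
Using the standard pair: F{e^(-a|t|)}=2a/(a^2 + omega^2)
With a=14: F(omega)=28/(196 + omega^2)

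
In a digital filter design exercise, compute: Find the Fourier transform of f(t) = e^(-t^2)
The Fourier transform of a Gaussian e^(-t^2) is sqrt(pi) * e^(-omega^2/4).
With a = 1: F(omega) = sqrt(pi) * e^(-omega^2/4)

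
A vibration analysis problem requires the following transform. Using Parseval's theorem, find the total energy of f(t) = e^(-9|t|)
Parseval's theorem: E=integral |f(t)|^2 dt=(1/2pi) integral |F(omega)|^2 domega
E=integral_{-inf}^{inf} e^(-18|t|) dt=2 * integral_0^inf e^(-18t) dt=2/(2 * 9)=1/9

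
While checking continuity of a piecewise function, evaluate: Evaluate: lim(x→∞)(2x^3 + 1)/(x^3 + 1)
Divide numerator and denominator by x^3:
lim (2+1/x^3)/(1+1/x^3)=2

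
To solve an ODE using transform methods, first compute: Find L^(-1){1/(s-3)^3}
L^(-1){1/(s-a)^n} = t^(n-1)·e^(at)/(n-1)!
Here a = 3, n = 3: t^2·e^(3t)/2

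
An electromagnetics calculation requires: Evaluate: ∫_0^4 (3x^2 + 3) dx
Step 1: Find antiderivative F(x) = x^3 + 3x
Step 2: F(4) - F(0) = 76 - (0) = 76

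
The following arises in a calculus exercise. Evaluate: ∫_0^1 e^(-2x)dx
Antiderivative: (1/(-2))e^(-2x)
Evaluate: (1/(-2))(e^-2-1)

Answer: (e^-2-1)/(-2)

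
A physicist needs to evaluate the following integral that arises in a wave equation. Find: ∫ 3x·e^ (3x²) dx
Let u = 3x², du = 6x dx
∫ (1/2)e^u du = e^u/2 + C

Answer: e^(3x²)/2 + C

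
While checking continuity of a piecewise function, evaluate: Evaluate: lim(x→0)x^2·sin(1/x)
Squeeze theorem: -|x^2| ≤ x^2·sin(1/x) ≤ |x^2|
Since x^2 → 0 as x → 0, by squeeze theorem the limit is 0

Answer: 0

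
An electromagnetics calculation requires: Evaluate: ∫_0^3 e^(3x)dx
Antiderivative: (1/3)e^(3x)
Evaluate: (1/3)(e^9-1)

Answer: (e^9-1)/3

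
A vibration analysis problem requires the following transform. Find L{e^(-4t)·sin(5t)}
First shifting: L{e^(at)f(t)}=F(s-a)
L{sin(5t)}=5/(s² + 25)
Shift: 5/((s + 4)² + 25)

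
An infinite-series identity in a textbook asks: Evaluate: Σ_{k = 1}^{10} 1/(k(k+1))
Partial fractions: 1/(k(k+1)) = 1/k - 1/(k+1)
Telescoping sum: 1(1-1/11) = 1·10/11

Answer: 10/11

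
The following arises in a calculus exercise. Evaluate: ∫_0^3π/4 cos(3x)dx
Antiderivative: sin(3x)/3
Evaluate at bounds: [sin(3·3π/4)/3] - [sin(3·0)/3]
=((√2/2) - (0))/3=√2/6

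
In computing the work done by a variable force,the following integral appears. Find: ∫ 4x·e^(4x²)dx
Let u = 4x², du = 8x dx
∫ (1/2)e^u du = e^u/2 + C

Answer: e^(4x²)/2 + C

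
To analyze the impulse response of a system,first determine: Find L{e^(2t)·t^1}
First shifting: L{e^(at)f(t)} = F(s-a)
L{t^1} = 1/s^2
Shift s → s-2: 1/(s-2)^2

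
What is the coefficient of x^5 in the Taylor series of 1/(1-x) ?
1/(1-x)=Σ x^n for |x|<1
All coefficients are 1

Answer: 1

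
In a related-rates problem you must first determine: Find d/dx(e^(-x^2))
Chain rule: d/dx[e^u]=e^u · u' where u=-x^2
u'=-2x

Answer: -2x·e^(-x^2)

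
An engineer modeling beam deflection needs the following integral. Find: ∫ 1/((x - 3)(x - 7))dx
Partial fractions: 1/((x-3)(x-7))=A/(x-3)+B/(x-7)
A=-1/4, B=1/4
∫ [-1/4· 1/(x-3)+1/4· 1/(x-7)] dx
=(1/4)[ln|x-7| - ln|x-3|]+C

Answer: (1/4)·ln|(x-7)/(x-3)|+C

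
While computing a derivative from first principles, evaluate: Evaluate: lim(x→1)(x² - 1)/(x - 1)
Factor: (x² - 1)=(x-1)(x+1)
Cancel (x-1): lim(x→1) (x+1)=2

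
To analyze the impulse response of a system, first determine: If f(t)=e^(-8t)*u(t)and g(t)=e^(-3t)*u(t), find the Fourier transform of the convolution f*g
By the convolution theorem: F{f*g}=F(omega)*G(omega)
F(omega)=1/(8+j*omega), G(omega)=1/(3+j*omega)
F{f*g}=1/((8+j*omega)(3+j*omega))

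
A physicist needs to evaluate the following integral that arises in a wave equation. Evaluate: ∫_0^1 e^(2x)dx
Antiderivative: (1/2)e^(2x)
Evaluate: (1/2)(e^2-1)

Answer: (e^2-1)/2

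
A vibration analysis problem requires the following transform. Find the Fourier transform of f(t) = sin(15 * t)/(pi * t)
sin(W * t)/(pi * t)=(W/pi) * sinc(W * t/pi) is the impulse response of the ideal low-pass filter with cutoff W (here W=15).
Its Fourier transform is a rectangular function:
F(omega)=1 for |omega| < 15, 0 otherwise

Answer: rect(omega/30) [i.e., 1 for |omega| < 15, 0 otherwise]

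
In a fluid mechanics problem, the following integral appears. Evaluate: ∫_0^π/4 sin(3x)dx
Antiderivative: -cos(3x)/3
Evaluate at bounds: [-cos(3·π/4)/3] - [-cos(3·0)/3]
=(-(-√2/2) + (1))/3=1/3 + √2/6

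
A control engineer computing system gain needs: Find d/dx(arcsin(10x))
d/dx[arcsin(u)] = u'/√(1-u²), u = 10x, u' = 10

Answer: 10/√(1 - 100x²)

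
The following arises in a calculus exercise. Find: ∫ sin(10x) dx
Using substitution u=10x: ∫ sin(u) du/10=-cos(u)/10+C

Answer: (-1/10)cos(10x)+C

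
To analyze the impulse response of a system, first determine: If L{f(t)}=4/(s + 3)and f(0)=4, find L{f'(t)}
L{f'(t)}=s·F(s) - f(0)=4s/(s+3)-4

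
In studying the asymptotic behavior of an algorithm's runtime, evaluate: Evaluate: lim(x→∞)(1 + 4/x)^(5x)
Rewrite as [(1+4/x)^x]^5.
lim(1+4/x)^x=e^4, so limit=(e^4)^5=e^20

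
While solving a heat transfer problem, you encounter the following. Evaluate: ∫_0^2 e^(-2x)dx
Antiderivative: (1/(-2))e^(-2x)
Evaluate: (1/(-2))(e^-4-1)

Answer: (e^-4-1)/(-2)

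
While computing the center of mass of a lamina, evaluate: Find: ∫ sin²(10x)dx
Using identity sin²(u) = (1 - cos(2u))/2:
∫ (1 - cos(20x))/2 dx = x/2 - sin(20x)/40 + C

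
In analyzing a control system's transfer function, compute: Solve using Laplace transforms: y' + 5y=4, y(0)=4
Take L of both sides: sY(s) - 4 + 5Y(s)=4/s
Y(s)(s + 5)=4/s + 4
Y(s)=4/(s(s + 5)) + 4/(s + 5)
Partial fractions: 4/(s(s + 5))=(4/5)/s - (4/5)/(s + 5)
So Y(s)=(4/5)/s + (16/5)/(s + 5)
Inverse transform (L^(-1){1/s}=1, L^(-1){1/(s + 5)}=e^(-5t)):

Answer: y(t)=4/5 + (16/5)·e^(-5t)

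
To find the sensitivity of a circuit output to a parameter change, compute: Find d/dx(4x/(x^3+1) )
Quotient rule: (f/g)'=(f'g - fg')/g²
f=4x, f'=4
g=x^3+1, g'=3x^2

Answer: (4·(x^3+1)-12x^3)/(x^3+1)²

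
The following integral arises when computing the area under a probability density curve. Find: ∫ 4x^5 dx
Using power rule: ∫ 4x^5 dx = 4/6 x^6+C = (2/3)x^6+C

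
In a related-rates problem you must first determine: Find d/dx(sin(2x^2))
Chain rule: d/dx[sin(u)] = cos(u)·u' where u = 2x^2
u' = 4x

Answer: 4x·cos(2x^2)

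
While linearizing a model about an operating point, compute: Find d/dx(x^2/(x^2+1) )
Quotient rule: (f/g)'=(f'g - fg')/g²
f=x^2, f'=2x
g=x^2 + 1, g'=2x

Answer: (2x·(x^2 + 1) - 2x^3)/(x^2 + 1)²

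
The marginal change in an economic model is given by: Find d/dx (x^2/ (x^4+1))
Quotient rule: (f/g)'=(f'g - fg')/g²
f=x^2, f'=2x
g=x^4+1, g'=4x^3

Answer: (2x·(x^4+1)-4x^5)/(x^4+1)²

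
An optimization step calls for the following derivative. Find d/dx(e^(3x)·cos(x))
Product rule: (fg)'=f'g+fg'
f=e^(3x), f'=3·e^(3x)
g=cos(x), g'=-sin(x)

Answer: 3·e^(3x)·cos(x) - e^(3x)·sin(x)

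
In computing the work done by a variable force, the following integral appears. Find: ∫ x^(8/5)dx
Power rule: ∫ x^(8/5) dx = x^(13/5)/(13/5)+C

Answer: (5/13)·x^(13/5)+C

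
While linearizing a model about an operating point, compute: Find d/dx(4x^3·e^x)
Product rule: (fg)'=f'g+fg'
f=4x^3, f'=12x^2
g=e^x, g'=e^x

Answer: 12x^2·e^x+4x^3·e^x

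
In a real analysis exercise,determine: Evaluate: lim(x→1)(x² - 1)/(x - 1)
Factor: (x² - 1)=(x-1)(x + 1)
Cancel (x-1): lim(x→1) (x + 1)=2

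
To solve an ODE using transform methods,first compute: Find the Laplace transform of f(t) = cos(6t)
L{cos(wt)} = s/(s²+w²)
L{cos(6t)} = s/(s²+36)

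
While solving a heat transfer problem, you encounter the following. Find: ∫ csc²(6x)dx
Since d/dx[-cot(6x)]=6csc²(6x), integral=-cot(6x)/6 + C

Answer: (-1/6)cot(6x) + C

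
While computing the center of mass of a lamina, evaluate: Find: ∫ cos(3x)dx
Using substitution u = 3x: ∫ cos(u) du/3 = sin(u)/3 + C

Answer: (1/3)sin(3x) + C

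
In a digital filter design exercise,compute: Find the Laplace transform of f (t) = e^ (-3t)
L{e^(at)}=1/(s-a)
L{e^(-3t)}=1/(s + 3)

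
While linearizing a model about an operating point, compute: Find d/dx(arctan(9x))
d/dx[arctan(u)] = u'/(1+u²), u = 9x, u' = 9

Answer: 9/(1+81x²)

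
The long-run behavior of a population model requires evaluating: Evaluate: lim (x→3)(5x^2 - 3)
Polynomial is continuous, so substitute x=3:
5·3^2 - 3=42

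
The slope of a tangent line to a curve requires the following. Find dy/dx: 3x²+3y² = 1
Differentiate: 6x+6y·(dy/dx)=0
dy/dx=-6x/(6y)=-1·(x/y)

Answer: dy/dx=-1·(x/y)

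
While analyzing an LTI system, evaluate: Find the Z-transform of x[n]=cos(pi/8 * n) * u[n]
Z{cos(w0*n)*u[n]} = z(z - cos(w0))/(z^2 - 2z*cos(w0) + 1)
With w0 = pi/8: X(z) = z(z - cos(pi/8))/(z^2 - 2z*cos(pi/8) + 1)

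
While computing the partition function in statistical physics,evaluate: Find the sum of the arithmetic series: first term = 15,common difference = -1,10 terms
Last term: a_n = 15+(10-1)·-1 = 6
Sum = n(a_1+a_n)/2 = 10(15+6)/2 = 105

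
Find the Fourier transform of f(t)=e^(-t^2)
The Fourier transform of a Gaussian e^(-t^2) is sqrt(pi)*e^(-omega^2/4).
With a=1: F(omega)=sqrt(pi)*e^(-omega^2/4)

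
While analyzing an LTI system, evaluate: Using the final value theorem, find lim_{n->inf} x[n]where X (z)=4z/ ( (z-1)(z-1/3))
Final value theorem: lim x[n]=lim_{z->1} (z-1) * X(z)
(z-1) * X(z)=4z/(z-1/3)
As z->1: 4/(1-1/3)=4/(2/3)=6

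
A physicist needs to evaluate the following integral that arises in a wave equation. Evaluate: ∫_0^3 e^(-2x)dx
Antiderivative: (1/(-2))e^(-2x)
Evaluate: (1/(-2))(e^-6-1)

Answer: (e^-6-1)/(-2)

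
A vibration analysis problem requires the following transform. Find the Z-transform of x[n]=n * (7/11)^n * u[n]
Using the property Z{n * a^n * u[n]} = az/(z-a)^2
With a = 7/11: X(z) = (7/11)z/(z - 7/11)^2, |z| > 7/11

Answer: (7/11)z/(z - 7/11)^2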